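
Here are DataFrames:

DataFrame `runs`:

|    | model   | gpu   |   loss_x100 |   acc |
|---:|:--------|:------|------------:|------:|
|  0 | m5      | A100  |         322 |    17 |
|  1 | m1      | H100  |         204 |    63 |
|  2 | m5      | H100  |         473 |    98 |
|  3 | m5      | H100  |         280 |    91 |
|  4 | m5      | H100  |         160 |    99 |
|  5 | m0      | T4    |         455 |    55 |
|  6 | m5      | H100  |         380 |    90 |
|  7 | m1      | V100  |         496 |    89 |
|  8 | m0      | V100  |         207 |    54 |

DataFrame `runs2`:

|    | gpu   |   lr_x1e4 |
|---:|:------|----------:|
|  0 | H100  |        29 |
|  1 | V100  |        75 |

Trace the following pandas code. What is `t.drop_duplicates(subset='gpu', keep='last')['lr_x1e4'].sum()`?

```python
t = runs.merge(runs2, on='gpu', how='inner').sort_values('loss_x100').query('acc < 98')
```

merge on 'gpu' (how='inner') → 7 rows:
  model   gpu  loss_x100  acc  lr_x1e4
0    m1  H100        204   63       29
1    m5  H100        473   98       29
2    m5  H100        280   91       29
3    m5  H100        160   99       29
4    m5  H100        380   90       29
5    m1  V100        496   89       75
6    m0  V100        207   54       75
sort by loss_x100:
  model   gpu  loss_x100  acc  lr_x1e4
3    m5  H100        160   99       29
0    m1  H100        204   63       29
6    m0  V100        207   54       75
2    m5  H100        280   91       29
4    m5  H100        380   90       29
1    m5  H100        473   98       29
5    m1  V100        496   89       75
filter rows where acc < 98:
  model   gpu  loss_x100  acc  lr_x1e4
0    m1  H100        204   63       29
6    m0  V100        207   54       75
2    m5  H100        280   91       29
4    m5  H100        380   90       29
5    m1  V100        496   89       75
drop duplicate gpu (keep=last):
  model   gpu  loss_x100  acc  lr_x1e4
4    m5  H100        380   90       29
5    m1  V100        496   89       75

104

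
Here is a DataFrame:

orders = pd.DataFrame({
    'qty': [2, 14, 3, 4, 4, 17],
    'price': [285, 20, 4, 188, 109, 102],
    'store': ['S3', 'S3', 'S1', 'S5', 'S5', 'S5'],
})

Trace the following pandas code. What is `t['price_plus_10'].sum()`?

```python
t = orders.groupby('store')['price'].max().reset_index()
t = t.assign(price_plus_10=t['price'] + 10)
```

507

group by store, max of price:
store
S1      4
S3    285
S5    188
Name: price, dtype: int64
reset_index():
  store  price
0    S1      4
1    S3    285
2    S5    188
add column price_plus_10 = t['price'] + 10:
  store  price  price_plus_10
0    S1      4             14
1    S3    285            295
2    S5    188            198
Finally, sum of column 'price_plus_10' = 507.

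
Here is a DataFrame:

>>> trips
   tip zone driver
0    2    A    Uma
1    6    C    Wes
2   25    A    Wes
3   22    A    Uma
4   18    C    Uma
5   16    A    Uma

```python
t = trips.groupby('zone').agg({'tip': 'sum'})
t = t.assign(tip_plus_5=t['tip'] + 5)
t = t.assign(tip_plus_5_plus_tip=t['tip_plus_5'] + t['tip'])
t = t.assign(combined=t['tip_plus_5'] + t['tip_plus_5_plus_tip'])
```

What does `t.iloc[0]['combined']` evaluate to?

group by zone, sum of tip:
      tip
zone     
A      65
C      24
add column tip_plus_5 = t['tip'] + 5:
      tip  tip_plus_5
zone                 
A      65          70
C      24          29
add column tip_plus_5_plus_tip = t['tip_plus_5'] + t['tip']:
      tip  tip_plus_5  tip_plus_5_plus_tip
zone                                      
A      65          70                  135
C      24          29                   53
add column combined = t['tip_plus_5'] + t['tip_plus_5_plus_tip']:
      tip  tip_plus_5  tip_plus_5_plus_tip  combined
zone                                                
A      65          70                  135       205
C      24          29                   53        82

205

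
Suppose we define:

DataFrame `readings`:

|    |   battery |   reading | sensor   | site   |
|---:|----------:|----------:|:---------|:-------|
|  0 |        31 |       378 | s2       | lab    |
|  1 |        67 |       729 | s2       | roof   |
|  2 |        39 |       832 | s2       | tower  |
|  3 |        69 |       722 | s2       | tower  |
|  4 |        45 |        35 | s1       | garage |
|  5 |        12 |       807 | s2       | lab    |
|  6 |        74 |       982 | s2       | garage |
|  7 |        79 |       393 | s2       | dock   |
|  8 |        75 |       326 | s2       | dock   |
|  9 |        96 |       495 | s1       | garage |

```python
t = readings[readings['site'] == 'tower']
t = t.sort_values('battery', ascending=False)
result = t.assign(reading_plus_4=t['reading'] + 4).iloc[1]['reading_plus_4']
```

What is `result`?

836

filter rows where site == 'tower':
   battery  reading sensor   site
2       39      832     s2  tower
3       69      722     s2  tower
sort by battery descending:
   battery  reading sensor   site
3       69      722     s2  tower
2       39      832     s2  tower
add column reading_plus_4 = t['reading'] + 4:
   battery  reading sensor   site  reading_plus_4
3       69      722     s2  tower             726
2       39      832     s2  tower             836
Taking the value at position 1, column 'reading_plus_4' gives 836.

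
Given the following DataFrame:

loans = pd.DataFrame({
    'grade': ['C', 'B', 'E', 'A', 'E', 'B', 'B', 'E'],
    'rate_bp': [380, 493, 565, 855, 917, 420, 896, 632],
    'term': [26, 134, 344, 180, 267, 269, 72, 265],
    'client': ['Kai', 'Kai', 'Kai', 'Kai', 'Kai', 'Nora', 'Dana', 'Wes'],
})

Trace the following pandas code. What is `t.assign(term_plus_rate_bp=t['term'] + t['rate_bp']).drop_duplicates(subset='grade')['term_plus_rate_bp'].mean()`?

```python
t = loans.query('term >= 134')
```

filter rows where term >= 134:
  grade  rate_bp  term client
1     B      493   134    Kai
2     E      565   344    Kai
3     A      855   180    Kai
4     E      917   267    Kai
5     B      420   269   Nora
7     E      632   265    Wes
add column term_plus_rate_bp = t['term'] + t['rate_bp']:
  grade  rate_bp  term client  term_plus_rate_bp
1     B      493   134    Kai                627
2     E      565   344    Kai                909
3     A      855   180    Kai               1035
4     E      917   267    Kai               1184
5     B      420   269   Nora                689
7     E      632   265    Wes                897
drop duplicate grade (keep=first):
  grade  rate_bp  term client  term_plus_rate_bp
1     B      493   134    Kai                627
2     E      565   344    Kai                909
3     A      855   180    Kai               1035
Reading off the mean of column 'term_plus_rate_bp', we get 857.0.

857.0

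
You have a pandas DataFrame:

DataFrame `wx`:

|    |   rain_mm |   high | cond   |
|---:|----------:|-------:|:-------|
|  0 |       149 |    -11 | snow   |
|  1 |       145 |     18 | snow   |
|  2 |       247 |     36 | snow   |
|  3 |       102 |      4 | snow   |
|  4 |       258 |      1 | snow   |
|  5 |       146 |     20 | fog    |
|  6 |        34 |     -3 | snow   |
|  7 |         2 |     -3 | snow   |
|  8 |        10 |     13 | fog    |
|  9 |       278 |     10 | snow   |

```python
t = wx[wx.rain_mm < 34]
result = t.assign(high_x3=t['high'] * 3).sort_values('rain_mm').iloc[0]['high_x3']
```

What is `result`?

-9

filter rows where rain_mm < 34:
   rain_mm  high  cond
7        2    -3  snow
8       10    13   fog
add column high_x3 = t['high'] * 3:
   rain_mm  high  cond  high_x3
7        2    -3  snow       -9
8       10    13   fog       39
sort by rain_mm:
   rain_mm  high  cond  high_x3
7        2    -3  snow       -9
8       10    13   fog       39
So iloc[0]['high_x3'] = -9.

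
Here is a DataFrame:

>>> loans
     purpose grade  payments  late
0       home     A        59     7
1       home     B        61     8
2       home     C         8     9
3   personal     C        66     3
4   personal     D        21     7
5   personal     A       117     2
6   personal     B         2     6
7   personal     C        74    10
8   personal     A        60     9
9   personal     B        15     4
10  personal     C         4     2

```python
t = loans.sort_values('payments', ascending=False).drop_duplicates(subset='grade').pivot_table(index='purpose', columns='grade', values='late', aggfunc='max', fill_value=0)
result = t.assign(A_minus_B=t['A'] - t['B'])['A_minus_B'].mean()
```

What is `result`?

sort by payments descending:
     purpose grade  payments  late
5   personal     A       117     2
7   personal     C        74    10
3   personal     C        66     3
1       home     B        61     8
8   personal     A        60     9
0       home     A        59     7
4   personal     D        21     7
9   personal     B        15     4
2       home     C         8     9
10  personal     C         4     2
6   personal     B         2     6
drop duplicate grade (keep=first):
    purpose grade  payments  late
5  personal     A       117     2
7  personal     C        74    10
1      home     B        61     8
4  personal     D        21     7
pivot: rows=purpose, cols=grade, max(late):
grade     A  B   C  D
purpose              
home      0  8   0  0
personal  2  0  10  7
add column A_minus_B = t['A'] - t['B']:
grade     A  B   C  D  A_minus_B
purpose                         
home      0  8   0  0         -8
personal  2  0  10  7          2
Hence -3.0.

-3.0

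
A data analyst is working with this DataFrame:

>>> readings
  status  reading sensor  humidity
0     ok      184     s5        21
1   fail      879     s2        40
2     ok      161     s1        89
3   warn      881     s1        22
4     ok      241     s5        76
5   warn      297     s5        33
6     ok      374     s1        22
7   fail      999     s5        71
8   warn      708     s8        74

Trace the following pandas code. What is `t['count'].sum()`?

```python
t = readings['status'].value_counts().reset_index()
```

value_counts of status:
status
ok      4
warn    3
fail    2
Name: count, dtype: int64
reset_index():
  status  count
0     ok      4
1   warn      3
2   fail      2

9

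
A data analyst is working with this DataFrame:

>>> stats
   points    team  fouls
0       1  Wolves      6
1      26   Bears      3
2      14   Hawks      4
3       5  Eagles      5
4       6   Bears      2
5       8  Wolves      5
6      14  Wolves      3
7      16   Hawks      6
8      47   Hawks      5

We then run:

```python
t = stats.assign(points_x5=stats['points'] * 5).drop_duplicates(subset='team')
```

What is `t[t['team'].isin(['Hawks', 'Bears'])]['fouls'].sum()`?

7

add column points_x5 = stats['points'] * 5:
   points    team  fouls  points_x5
0       1  Wolves      6          5
1      26   Bears      3        130
2      14   Hawks      4         70
3       5  Eagles      5         25
4       6   Bears      2         30
5       8  Wolves      5         40
6      14  Wolves      3         70
7      16   Hawks      6         80
8      47   Hawks      5        235
drop duplicate team (keep=first):
   points    team  fouls  points_x5
0       1  Wolves      6          5
1      26   Bears      3        130
2      14   Hawks      4         70
3       5  Eagles      5         25
filter rows where team in ['Hawks', 'Bears']:
   points   team  fouls  points_x5
1      26  Bears      3        130
2      14  Hawks      4         70
The sum of column 'fouls' is 7.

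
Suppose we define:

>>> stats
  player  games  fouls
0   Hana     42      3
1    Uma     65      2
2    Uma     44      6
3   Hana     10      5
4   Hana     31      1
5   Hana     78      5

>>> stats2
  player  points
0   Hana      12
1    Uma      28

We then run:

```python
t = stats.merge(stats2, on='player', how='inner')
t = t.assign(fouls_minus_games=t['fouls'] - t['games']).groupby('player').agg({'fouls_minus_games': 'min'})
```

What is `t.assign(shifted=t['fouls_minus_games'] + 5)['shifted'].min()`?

merge on 'player' (how='inner') → 6 rows:
  player  games  fouls  points
0   Hana     42      3      12
1    Uma     65      2      28
2    Uma     44      6      28
3   Hana     10      5      12
4   Hana     31      1      12
5   Hana     78      5      12
add column fouls_minus_games = t['fouls'] - t['games']:
  player  games  fouls  points  fouls_minus_games
0   Hana     42      3      12                -39
1    Uma     65      2      28                -63
2    Uma     44      6      28                -38
3   Hana     10      5      12                 -5
4   Hana     31      1      12                -30
5   Hana     78      5      12                -73
group by player, min of fouls_minus_games:
        fouls_minus_games
player                   
Hana                  -73
Uma                   -63
add column shifted = t['fouls_minus_games'] + 5:
        fouls_minus_games  shifted
player                            
Hana                  -73      -68
Uma                   -63      -58
Reading off the min of column 'shifted', we get -68.

-68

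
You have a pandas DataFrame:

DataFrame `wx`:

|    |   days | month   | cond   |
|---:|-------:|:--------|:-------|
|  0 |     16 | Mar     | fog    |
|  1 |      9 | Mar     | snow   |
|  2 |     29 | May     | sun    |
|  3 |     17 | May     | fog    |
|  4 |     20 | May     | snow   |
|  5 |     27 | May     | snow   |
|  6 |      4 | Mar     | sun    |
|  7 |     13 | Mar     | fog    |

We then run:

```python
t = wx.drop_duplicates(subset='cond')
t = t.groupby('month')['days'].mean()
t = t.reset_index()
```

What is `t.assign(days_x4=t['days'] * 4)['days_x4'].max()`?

drop duplicate cond (keep=first):
   days month  cond
0    16   Mar   fog
1     9   Mar  snow
2    29   May   sun
group by month, mean of days:
month
Mar    12.5
May    29.0
Name: days, dtype: float64
reset_index():
  month  days
0   Mar  12.5
1   May  29.0
add column days_x4 = t['days'] * 4:
  month  days  days_x4
0   Mar  12.5     50.0
1   May  29.0    116.0
Then the max of column 'days_x4': 116.0

116.0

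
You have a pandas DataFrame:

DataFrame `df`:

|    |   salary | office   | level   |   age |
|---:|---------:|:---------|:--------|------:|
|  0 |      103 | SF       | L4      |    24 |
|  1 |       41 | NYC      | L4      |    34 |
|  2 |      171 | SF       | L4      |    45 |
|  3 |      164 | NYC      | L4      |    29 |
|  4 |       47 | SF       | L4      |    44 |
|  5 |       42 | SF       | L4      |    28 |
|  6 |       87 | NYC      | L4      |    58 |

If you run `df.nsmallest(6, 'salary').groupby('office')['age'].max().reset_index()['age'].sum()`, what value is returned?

take 6 rows with smallest salary:
   salary office level  age
1      41    NYC    L4   34
5      42     SF    L4   28
4      47     SF    L4   44
6      87    NYC    L4   58
0     103     SF    L4   24
3     164    NYC    L4   29
group by office, max of age:
office
NYC    58
SF     44
Name: age, dtype: int64
reset_index():
  office  age
0    NYC   58
1     SF   44
sum of column 'age' → 102

102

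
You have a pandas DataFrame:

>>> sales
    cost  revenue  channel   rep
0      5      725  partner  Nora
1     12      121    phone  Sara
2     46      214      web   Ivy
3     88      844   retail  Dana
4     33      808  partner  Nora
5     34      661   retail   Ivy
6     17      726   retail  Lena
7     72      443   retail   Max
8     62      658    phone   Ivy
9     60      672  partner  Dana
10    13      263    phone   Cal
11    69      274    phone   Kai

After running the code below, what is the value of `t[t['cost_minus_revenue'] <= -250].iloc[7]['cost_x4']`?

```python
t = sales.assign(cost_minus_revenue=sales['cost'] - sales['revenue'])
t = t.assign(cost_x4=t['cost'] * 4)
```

add column cost_minus_revenue = sales['cost'] - sales['revenue']:
    cost  revenue  channel   rep  cost_minus_revenue
0      5      725  partner  Nora                -720
1     12      121    phone  Sara                -109
2     46      214      web   Ivy                -168
3     88      844   retail  Dana                -756
4     33      808  partner  Nora                -775
5     34      661   retail   Ivy                -627
6     17      726   retail  Lena                -709
7     72      443   retail   Max                -371
8     62      658    phone   Ivy                -596
9     60      672  partner  Dana                -612
10    13      263    phone   Cal                -250
11    69      274    phone   Kai                -205
add column cost_x4 = t['cost'] * 4:
    cost  revenue  channel   rep  cost_minus_revenue  cost_x4
0      5      725  partner  Nora                -720       20
1     12      121    phone  Sara                -109       48
2     46      214      web   Ivy                -168      184
3     88      844   retail  Dana                -756      352
4     33      808  partner  Nora                -775      132
5     34      661   retail   Ivy                -627      136
6     17      726   retail  Lena                -709       68
7     72      443   retail   Max                -371      288
8     62      658    phone   Ivy                -596      248
9     60      672  partner  Dana                -612      240
10    13      263    phone   Cal                -250       52
11    69      274    phone   Kai                -205      276
filter rows where cost_minus_revenue <= -250:
    cost  revenue  channel   rep  cost_minus_revenue  cost_x4
0      5      725  partner  Nora                -720       20
3     88      844   retail  Dana                -756      352
4     33      808  partner  Nora                -775      132
5     34      661   retail   Ivy                -627      136
6     17      726   retail  Lena                -709       68
7     72      443   retail   Max                -371      288
8     62      658    phone   Ivy                -596      248
9     60      672  partner  Dana                -612      240
10    13      263    phone   Cal                -250       52

240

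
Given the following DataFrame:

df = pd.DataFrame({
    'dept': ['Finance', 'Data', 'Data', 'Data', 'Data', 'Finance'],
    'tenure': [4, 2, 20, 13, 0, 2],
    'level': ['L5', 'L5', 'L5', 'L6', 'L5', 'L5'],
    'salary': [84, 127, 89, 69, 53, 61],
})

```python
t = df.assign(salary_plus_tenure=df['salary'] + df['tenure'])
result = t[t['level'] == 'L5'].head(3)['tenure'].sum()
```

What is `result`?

26

add column salary_plus_tenure = df['salary'] + df['tenure']:
      dept  tenure level  salary  salary_plus_tenure
0  Finance       4    L5      84                  88
1     Data       2    L5     127                 129
2     Data      20    L5      89                 109
3     Data      13    L6      69                  82
4     Data       0    L5      53                  53
5  Finance       2    L5      61                  63
filter rows where level == 'L5':
      dept  tenure level  salary  salary_plus_tenure
0  Finance       4    L5      84                  88
1     Data       2    L5     127                 129
2     Data      20    L5      89                 109
4     Data       0    L5      53                  53
5  Finance       2    L5      61                  63
take first 3 rows:
      dept  tenure level  salary  salary_plus_tenure
0  Finance       4    L5      84                  88
1     Data       2    L5     127                 129
2     Data      20    L5      89                 109
Finally, sum of column 'tenure' = 26.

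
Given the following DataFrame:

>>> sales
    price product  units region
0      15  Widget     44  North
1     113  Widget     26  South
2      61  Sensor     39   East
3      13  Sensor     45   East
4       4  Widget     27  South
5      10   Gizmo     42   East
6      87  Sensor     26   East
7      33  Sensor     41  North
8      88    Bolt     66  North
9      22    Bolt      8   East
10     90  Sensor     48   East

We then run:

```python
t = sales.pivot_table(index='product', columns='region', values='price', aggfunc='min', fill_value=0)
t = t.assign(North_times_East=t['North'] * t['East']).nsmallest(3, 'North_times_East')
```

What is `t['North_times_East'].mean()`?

pivot: rows=product, cols=region, min(price):
region   East  North  South
product                    
Bolt       22     88      0
Gizmo      10      0      0
Sensor     13     33      0
Widget      0     15      4
add column North_times_East = t['North'] * t['East']:
region   East  North  South  North_times_East
product                                      
Bolt       22     88      0              1936
Gizmo      10      0      0                 0
Sensor     13     33      0               429
Widget      0     15      4                 0
take 3 rows with smallest North_times_East:
region   East  North  South  North_times_East
product                                      
Gizmo      10      0      0                 0
Widget      0     15      4                 0
Sensor     13     33      0               429
mean of column 'North_times_East' → 143.0

143.0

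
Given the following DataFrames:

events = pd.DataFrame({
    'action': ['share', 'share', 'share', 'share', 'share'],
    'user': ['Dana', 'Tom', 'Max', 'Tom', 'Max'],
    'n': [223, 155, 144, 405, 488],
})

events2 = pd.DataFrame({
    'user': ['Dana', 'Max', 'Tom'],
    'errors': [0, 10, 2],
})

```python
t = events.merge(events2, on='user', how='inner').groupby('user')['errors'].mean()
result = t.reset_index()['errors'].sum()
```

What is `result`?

12.0

merge on 'user' (how='inner') → 5 rows:
  action  user    n  errors
0  share  Dana  223       0
1  share   Tom  155       2
2  share   Max  144      10
3  share   Tom  405       2
4  share   Max  488      10
group by user, mean of errors:
user
Dana     0.0
Max     10.0
Tom      2.0
Name: errors, dtype: float64
reset_index():
   user  errors
0  Dana     0.0
1   Max    10.0
2   Tom     2.0
The sum of column 'errors' is 12.0.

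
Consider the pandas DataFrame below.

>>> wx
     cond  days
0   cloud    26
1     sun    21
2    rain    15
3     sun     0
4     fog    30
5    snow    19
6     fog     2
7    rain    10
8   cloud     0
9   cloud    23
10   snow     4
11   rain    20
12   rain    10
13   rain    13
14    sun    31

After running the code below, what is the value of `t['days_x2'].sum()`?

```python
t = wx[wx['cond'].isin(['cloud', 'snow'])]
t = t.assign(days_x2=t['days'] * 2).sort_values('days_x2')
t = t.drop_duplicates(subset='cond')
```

8

filter rows where cond in ['cloud', 'snow']:
     cond  days
0   cloud    26
5    snow    19
8   cloud     0
9   cloud    23
10   snow     4
add column days_x2 = t['days'] * 2:
     cond  days  days_x2
0   cloud    26       52
5    snow    19       38
8   cloud     0        0
9   cloud    23       46
10   snow     4        8
sort by days_x2:
     cond  days  days_x2
8   cloud     0        0
10   snow     4        8
5    snow    19       38
9   cloud    23       46
0   cloud    26       52
drop duplicate cond (keep=first):
     cond  days  days_x2
8   cloud     0        0
10   snow     4        8
sum of column 'days_x2' → 8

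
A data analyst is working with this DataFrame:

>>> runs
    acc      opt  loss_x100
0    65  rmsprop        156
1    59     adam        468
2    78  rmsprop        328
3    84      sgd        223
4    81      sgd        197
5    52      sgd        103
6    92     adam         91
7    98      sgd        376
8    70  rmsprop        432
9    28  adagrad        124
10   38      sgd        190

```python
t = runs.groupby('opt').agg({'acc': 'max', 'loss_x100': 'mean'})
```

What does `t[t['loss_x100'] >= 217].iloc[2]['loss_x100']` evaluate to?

217.8

group by opt: max(acc), mean(loss_x100):
         acc   loss_x100
opt                     
adagrad   28  124.000000
adam      92  279.500000
rmsprop   78  305.333333
sgd       98  217.800000
filter rows where loss_x100 >= 217:
         acc   loss_x100
opt                     
adam      92  279.500000
rmsprop   78  305.333333
sgd       98  217.800000
Hence 217.8.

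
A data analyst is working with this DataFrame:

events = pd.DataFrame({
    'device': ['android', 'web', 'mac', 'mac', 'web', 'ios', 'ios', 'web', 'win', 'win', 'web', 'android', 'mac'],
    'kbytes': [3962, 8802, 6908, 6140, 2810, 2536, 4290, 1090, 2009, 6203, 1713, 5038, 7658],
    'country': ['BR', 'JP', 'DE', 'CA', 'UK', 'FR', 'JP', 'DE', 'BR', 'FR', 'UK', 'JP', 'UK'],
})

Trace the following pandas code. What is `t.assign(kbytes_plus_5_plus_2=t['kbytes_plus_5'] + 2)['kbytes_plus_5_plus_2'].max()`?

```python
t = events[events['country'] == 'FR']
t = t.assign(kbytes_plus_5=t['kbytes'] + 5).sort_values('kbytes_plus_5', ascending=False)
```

filter rows where country == 'FR':
  device  kbytes country
5    ios    2536      FR
9    win    6203      FR
add column kbytes_plus_5 = t['kbytes'] + 5:
  device  kbytes country  kbytes_plus_5
5    ios    2536      FR           2541
9    win    6203      FR           6208
sort by kbytes_plus_5 descending:
  device  kbytes country  kbytes_plus_5
9    win    6203      FR           6208
5    ios    2536      FR           2541
add column kbytes_plus_5_plus_2 = t['kbytes_plus_5'] + 2:
  device  kbytes country  kbytes_plus_5  kbytes_plus_5_plus_2
9    win    6203      FR           6208                  6210
5    ios    2536      FR           2541                  2543
Reading off the max of column 'kbytes_plus_5_plus_2', we get 6210.

6210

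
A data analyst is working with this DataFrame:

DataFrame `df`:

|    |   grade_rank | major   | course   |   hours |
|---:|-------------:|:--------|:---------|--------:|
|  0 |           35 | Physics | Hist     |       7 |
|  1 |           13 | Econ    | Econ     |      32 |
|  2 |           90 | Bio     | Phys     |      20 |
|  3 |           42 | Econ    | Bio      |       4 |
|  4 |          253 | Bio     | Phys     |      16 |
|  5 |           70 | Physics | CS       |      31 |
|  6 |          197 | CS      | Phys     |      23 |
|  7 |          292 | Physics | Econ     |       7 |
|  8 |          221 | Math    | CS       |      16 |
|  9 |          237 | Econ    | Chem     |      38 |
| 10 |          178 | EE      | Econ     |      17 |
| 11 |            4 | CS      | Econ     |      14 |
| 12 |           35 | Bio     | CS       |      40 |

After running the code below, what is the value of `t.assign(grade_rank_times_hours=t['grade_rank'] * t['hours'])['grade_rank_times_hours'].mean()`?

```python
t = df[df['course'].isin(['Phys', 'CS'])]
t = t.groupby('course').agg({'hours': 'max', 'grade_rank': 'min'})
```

1735.0

filter rows where course in ['Phys', 'CS']:
    grade_rank    major course  hours
2           90      Bio   Phys     20
4          253      Bio   Phys     16
5           70  Physics     CS     31
6          197       CS   Phys     23
8          221     Math     CS     16
12          35      Bio     CS     40
group by course: max(hours), min(grade_rank):
        hours  grade_rank
course                   
CS         40          35
Phys       23          90
add column grade_rank_times_hours = t['grade_rank'] * t['hours']:
        hours  grade_rank  grade_rank_times_hours
course                                           
CS         40          35                    1400
Phys       23          90                    2070
The mean of column 'grade_rank_times_hours' is 1735.0.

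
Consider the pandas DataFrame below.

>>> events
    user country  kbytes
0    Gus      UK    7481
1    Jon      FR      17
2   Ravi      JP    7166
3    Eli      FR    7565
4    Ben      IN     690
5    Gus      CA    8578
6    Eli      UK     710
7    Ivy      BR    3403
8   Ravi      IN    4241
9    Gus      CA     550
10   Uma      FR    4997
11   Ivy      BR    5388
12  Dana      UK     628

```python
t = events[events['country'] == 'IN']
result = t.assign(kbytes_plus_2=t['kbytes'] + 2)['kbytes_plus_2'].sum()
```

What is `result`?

filter rows where country == 'IN':
   user country  kbytes
4   Ben      IN     690
8  Ravi      IN    4241
add column kbytes_plus_2 = t['kbytes'] + 2:
   user country  kbytes  kbytes_plus_2
4   Ben      IN     690            692
8  Ravi      IN    4241           4243
sum of column 'kbytes_plus_2' → 4935

4935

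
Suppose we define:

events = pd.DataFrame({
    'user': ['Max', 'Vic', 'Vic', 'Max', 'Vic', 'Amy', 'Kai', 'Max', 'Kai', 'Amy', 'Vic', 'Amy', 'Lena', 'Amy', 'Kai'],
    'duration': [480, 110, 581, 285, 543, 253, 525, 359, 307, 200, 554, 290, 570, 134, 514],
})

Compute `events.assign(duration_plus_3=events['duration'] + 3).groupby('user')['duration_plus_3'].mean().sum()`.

add column duration_plus_3 = events['duration'] + 3:
    user  duration  duration_plus_3
0    Max       480              483
1    Vic       110              113
2    Vic       581              584
3    Max       285              288
4    Vic       543              546
5    Amy       253              256
6    Kai       525              528
7    Max       359              362
8    Kai       307              310
9    Amy       200              203
10   Vic       554              557
11   Amy       290              293
12  Lena       570              573
13   Amy       134              137
14   Kai       514              517
group by user, mean of duration_plus_3:
user
Amy     222.250000
Kai     451.666667
Lena    573.000000
Max     377.666667
Vic     450.000000
Name: duration_plus_3, dtype: float64
Reading off the sum of the resulting series, we get 2074.58333333.

2074.58333333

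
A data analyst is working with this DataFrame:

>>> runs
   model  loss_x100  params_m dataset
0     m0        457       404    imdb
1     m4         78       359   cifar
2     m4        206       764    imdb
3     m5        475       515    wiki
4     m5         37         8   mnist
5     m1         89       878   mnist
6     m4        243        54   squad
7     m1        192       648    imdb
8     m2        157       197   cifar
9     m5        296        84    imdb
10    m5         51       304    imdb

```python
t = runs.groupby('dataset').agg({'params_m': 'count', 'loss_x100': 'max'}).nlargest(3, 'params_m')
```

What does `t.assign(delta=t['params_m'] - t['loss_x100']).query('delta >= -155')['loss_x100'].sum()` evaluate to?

group by dataset: count(params_m), max(loss_x100):
         params_m  loss_x100
dataset                     
cifar           2        157
imdb            5        457
mnist           2         89
squad           1        243
wiki            1        475
take 3 rows with largest params_m:
         params_m  loss_x100
dataset                     
imdb            5        457
cifar           2        157
mnist           2         89
add column delta = t['params_m'] - t['loss_x100']:
         params_m  loss_x100  delta
dataset                            
imdb            5        457   -452
cifar           2        157   -155
mnist           2         89    -87
filter rows where delta >= -155:
         params_m  loss_x100  delta
dataset                            
cifar           2        157   -155
mnist           2         89    -87
Then the sum of column 'loss_x100': 246

246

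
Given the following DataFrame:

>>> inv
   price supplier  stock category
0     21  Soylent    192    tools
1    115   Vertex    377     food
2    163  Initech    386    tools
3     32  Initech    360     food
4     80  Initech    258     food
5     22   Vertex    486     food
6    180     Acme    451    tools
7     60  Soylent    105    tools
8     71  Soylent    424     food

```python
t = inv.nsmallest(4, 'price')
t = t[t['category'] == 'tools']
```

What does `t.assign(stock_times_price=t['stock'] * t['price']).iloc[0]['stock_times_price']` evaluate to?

4032

take 4 rows with smallest price:
   price supplier  stock category
0     21  Soylent    192    tools
5     22   Vertex    486     food
3     32  Initech    360     food
7     60  Soylent    105    tools
filter rows where category == 'tools':
   price supplier  stock category
0     21  Soylent    192    tools
7     60  Soylent    105    tools
add column stock_times_price = t['stock'] * t['price']:
   price supplier  stock category  stock_times_price
0     21  Soylent    192    tools               4032
7     60  Soylent    105    tools               6300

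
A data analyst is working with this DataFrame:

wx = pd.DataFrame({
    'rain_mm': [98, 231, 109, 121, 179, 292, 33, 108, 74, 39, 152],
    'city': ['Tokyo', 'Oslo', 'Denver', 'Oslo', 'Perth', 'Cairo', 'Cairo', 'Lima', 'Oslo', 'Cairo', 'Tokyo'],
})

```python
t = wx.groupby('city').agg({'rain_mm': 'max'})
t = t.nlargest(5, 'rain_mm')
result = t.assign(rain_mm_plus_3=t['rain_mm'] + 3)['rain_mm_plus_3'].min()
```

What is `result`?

group by city, max of rain_mm:
        rain_mm
city           
Cairo       292
Denver      109
Lima        108
Oslo        231
Perth       179
Tokyo       152
take 5 rows with largest rain_mm:
        rain_mm
city           
Cairo       292
Oslo        231
Perth       179
Tokyo       152
Denver      109
add column rain_mm_plus_3 = t['rain_mm'] + 3:
        rain_mm  rain_mm_plus_3
city                           
Cairo       292             295
Oslo        231             234
Perth       179             182
Tokyo       152             155
Denver      109             112

112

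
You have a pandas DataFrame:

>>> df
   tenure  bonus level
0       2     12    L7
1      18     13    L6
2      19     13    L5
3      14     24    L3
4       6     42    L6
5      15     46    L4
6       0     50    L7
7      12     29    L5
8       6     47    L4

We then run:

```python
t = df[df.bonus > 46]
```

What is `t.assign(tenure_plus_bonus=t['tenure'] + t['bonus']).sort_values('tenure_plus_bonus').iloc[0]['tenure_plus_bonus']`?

filter rows where bonus > 46:
   tenure  bonus level
6       0     50    L7
8       6     47    L4
add column tenure_plus_bonus = t['tenure'] + t['bonus']:
   tenure  bonus level  tenure_plus_bonus
6       0     50    L7                 50
8       6     47    L4                 53
sort by tenure_plus_bonus:
   tenure  bonus level  tenure_plus_bonus
6       0     50    L7                 50
8       6     47    L4                 53

50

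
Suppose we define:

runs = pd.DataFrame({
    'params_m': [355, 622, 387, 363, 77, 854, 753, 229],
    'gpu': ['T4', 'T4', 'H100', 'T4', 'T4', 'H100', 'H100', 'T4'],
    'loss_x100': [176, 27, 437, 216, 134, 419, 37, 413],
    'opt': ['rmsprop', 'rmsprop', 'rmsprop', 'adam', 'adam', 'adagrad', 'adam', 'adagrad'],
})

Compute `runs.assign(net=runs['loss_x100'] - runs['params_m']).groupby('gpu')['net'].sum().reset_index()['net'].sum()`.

-1781

add column net = runs['loss_x100'] - runs['params_m']:
   params_m   gpu  loss_x100      opt  net
0       355    T4        176  rmsprop -179
1       622    T4         27  rmsprop -595
2       387  H100        437  rmsprop   50
3       363    T4        216     adam -147
4        77    T4        134     adam   57
5       854  H100        419  adagrad -435
6       753  H100         37     adam -716
7       229    T4        413  adagrad  184
group by gpu, sum of net:
gpu
H100   -1101
T4      -680
Name: net, dtype: int64
reset_index():
    gpu   net
0  H100 -1101
1    T4  -680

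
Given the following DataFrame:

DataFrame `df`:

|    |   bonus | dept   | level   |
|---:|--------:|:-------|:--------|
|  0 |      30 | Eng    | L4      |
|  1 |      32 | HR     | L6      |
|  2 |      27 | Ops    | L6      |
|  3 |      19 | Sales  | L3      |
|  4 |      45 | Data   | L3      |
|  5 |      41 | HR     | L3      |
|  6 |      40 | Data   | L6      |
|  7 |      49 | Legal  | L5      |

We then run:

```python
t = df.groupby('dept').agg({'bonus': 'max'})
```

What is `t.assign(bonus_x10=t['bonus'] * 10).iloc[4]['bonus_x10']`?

270

group by dept, max of bonus:
       bonus
dept        
Data      45
Eng       30
HR        41
Legal     49
Ops       27
Sales     19
add column bonus_x10 = t['bonus'] * 10:
       bonus  bonus_x10
dept                   
Data      45        450
Eng       30        300
HR        41        410
Legal     49        490
Ops       27        270
Sales     19        190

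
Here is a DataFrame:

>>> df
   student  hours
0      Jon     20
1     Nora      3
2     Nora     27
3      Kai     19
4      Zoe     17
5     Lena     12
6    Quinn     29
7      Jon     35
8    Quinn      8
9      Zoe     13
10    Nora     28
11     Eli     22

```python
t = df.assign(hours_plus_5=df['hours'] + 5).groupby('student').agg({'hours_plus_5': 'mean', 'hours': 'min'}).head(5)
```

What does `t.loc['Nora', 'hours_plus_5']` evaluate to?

24.3333333333

add column hours_plus_5 = df['hours'] + 5:
   student  hours  hours_plus_5
0      Jon     20            25
1     Nora      3             8
2     Nora     27            32
3      Kai     19            24
4      Zoe     17            22
5     Lena     12            17
6    Quinn     29            34
7      Jon     35            40
8    Quinn      8            13
9      Zoe     13            18
10    Nora     28            33
11     Eli     22            27
group by student: mean(hours_plus_5), min(hours):
         hours_plus_5  hours
student                     
Eli         27.000000     22
Jon         32.500000     20
Kai         24.000000     19
Lena        17.000000     12
Nora        24.333333      3
Quinn       23.500000      8
Zoe         20.000000     13
take first 5 rows:
         hours_plus_5  hours
student                     
Eli         27.000000     22
Jon         32.500000     20
Kai         24.000000     19
Lena        17.000000     12
Nora        24.333333      3
Finally, value at row 'Nora', column 'hours_plus_5' = 24.3333333333.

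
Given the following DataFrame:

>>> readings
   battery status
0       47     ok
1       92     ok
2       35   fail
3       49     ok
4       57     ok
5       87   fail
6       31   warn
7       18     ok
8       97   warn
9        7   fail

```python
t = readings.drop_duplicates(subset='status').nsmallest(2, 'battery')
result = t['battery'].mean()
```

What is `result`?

drop duplicate status (keep=first):
   battery status
0       47     ok
2       35   fail
6       31   warn
take 2 rows with smallest battery:
   battery status
6       31   warn
2       35   fail

33.0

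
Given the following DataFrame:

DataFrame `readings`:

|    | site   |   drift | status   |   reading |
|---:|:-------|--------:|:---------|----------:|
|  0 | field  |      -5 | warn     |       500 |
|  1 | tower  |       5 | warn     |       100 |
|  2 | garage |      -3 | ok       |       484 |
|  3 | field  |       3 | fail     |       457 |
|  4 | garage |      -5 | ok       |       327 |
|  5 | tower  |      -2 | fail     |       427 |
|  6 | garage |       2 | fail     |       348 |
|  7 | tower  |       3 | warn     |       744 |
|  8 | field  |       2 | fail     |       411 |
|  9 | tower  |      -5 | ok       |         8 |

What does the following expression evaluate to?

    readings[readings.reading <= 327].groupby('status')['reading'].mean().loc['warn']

filter rows where reading <= 327:
     site  drift status  reading
1   tower      5   warn      100
4  garage     -5     ok      327
9   tower     -5     ok        8
group by status, mean of reading:
status
ok      167.5
warn    100.0
Name: reading, dtype: float64
Hence 100.0.

100.0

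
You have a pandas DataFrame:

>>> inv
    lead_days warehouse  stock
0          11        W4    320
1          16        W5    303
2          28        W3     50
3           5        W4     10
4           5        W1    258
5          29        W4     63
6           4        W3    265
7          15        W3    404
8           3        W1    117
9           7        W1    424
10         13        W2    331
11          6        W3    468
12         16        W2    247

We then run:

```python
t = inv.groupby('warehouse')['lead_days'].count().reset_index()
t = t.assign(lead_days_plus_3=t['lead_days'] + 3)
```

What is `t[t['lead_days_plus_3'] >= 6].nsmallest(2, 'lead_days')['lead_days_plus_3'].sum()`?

12

group by warehouse, count of lead_days:
warehouse
W1    3
W2    2
W3    4
W4    3
W5    1
Name: lead_days, dtype: int64
reset_index():
  warehouse  lead_days
0        W1          3
1        W2          2
2        W3          4
3        W4          3
4        W5          1
add column lead_days_plus_3 = t['lead_days'] + 3:
  warehouse  lead_days  lead_days_plus_3
0        W1          3                 6
1        W2          2                 5
2        W3          4                 7
3        W4          3                 6
4        W5          1                 4
filter rows where lead_days_plus_3 >= 6:
  warehouse  lead_days  lead_days_plus_3
0        W1          3                 6
2        W3          4                 7
3        W4          3                 6
take 2 rows with smallest lead_days:
  warehouse  lead_days  lead_days_plus_3
0        W1          3                 6
3        W4          3                 6
The sum of column 'lead_days_plus_3' is 12.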